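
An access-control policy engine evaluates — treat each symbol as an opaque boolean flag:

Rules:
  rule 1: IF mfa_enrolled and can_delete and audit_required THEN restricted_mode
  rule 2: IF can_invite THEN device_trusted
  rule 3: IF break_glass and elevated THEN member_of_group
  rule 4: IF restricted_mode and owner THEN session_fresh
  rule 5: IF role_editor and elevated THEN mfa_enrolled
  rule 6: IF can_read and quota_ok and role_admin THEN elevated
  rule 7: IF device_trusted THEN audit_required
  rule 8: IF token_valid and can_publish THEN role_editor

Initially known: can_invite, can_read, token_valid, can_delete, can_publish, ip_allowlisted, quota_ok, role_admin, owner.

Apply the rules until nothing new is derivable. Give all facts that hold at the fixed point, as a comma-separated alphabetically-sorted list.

audit_required, can_delete, can_invite, can_publish, can_read, device_trusted, elevated, ip_allowlisted, mfa_enrolled, owner, quota_ok, restricted_mode, role_admin, role_editor, session_fresh, token_valid

[1] rule 2 [IF can_invite THEN device_trusted]; rule 6 [IF can_read and quota_ok and role_admin THEN elevated]; rule 8 [IF token_valid and can_publish THEN role_editor]. ⇒ new: device_trusted, elevated, role_editor.
[2] rule 5 [IF role_editor and elevated THEN mfa_enrolled]; rule 7 [IF device_trusted THEN audit_required]. ⇒ new: mfa_enrolled, audit_required.
[3] rule 1 [IF mfa_enrolled and can_delete and audit_required THEN restricted_mode]. ⇒ new: restricted_mode.
[4] rule 4 [IF restricted_mode and owner THEN session_fresh]. ⇒ new: session_fresh.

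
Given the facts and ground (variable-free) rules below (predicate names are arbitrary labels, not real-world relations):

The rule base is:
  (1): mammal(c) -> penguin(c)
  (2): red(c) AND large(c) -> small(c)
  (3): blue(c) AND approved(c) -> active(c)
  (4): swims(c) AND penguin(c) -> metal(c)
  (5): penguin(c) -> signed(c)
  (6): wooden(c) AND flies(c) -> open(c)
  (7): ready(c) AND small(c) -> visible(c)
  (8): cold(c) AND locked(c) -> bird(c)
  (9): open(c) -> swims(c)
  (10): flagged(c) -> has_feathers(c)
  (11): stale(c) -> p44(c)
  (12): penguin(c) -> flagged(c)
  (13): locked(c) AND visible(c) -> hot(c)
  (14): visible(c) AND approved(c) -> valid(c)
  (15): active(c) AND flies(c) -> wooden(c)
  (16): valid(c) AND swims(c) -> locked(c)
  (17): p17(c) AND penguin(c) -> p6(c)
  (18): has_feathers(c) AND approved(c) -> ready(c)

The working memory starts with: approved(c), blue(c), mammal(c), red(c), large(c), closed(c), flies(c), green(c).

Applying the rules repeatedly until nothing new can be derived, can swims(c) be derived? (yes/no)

yes

Round 1 fires (1), (2), (3), giving penguin(c), small(c), active(c).
Round 2 fires (5), (12), (15), giving signed(c), flagged(c), wooden(c).
Round 3 fires (6), (10), giving open(c), has_feathers(c).
Round 4 fires (9), (18), giving swims(c), ready(c).
Round 5 fires (4), (7), giving metal(c), visible(c).
Round 6 fires (14), giving valid(c).
Round 7 fires (16), giving locked(c).
Round 8 fires (13), giving hot(c).
swims(c) appears in round 4, so it is derivable.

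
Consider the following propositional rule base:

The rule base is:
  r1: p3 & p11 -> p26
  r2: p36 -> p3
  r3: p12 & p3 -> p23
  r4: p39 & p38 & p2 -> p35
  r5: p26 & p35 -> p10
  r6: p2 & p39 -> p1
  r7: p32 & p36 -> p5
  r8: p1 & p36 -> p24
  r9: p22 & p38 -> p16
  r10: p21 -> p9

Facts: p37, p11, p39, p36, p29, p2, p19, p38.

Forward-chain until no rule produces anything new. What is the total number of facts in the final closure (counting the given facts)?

Round 1: r2 [p36 -> p3]; r4 [p39 & p38 & p2 -> p35]; r6 [p2 & p39 -> p1]. New: p3, p35, p1.
Round 2: r1 [p3 & p11 -> p26]; r8 [p1 & p36 -> p24]. New: p26, p24.
Round 3: r5 [p26 & p35 -> p10]. New: p10.
Closure: {p1, p10, p11, p19, p2, p24, p26, p29, p3, p35, p36, p37, p38, p39} — 14 facts.

14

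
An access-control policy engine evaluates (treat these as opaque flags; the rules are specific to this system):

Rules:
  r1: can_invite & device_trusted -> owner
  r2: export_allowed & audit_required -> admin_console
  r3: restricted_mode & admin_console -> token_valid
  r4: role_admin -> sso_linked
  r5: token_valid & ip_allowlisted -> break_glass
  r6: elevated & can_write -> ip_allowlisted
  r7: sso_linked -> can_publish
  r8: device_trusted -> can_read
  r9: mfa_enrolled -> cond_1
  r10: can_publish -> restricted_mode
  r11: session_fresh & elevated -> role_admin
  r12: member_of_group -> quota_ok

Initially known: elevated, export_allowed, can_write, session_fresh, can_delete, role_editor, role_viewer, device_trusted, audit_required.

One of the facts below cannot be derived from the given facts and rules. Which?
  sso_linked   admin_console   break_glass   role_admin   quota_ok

Round 1: r2 [export_allowed & audit_required -> admin_console]; r6 [elevated & can_write -> ip_allowlisted]; r8 [device_trusted -> can_read]; r11 [session_fresh & elevated -> role_admin]. New: admin_console, ip_allowlisted, can_read, role_admin.
Round 2: r4 [role_admin -> sso_linked]. New: sso_linked.
Round 3: r7 [sso_linked -> can_publish]. New: can_publish.
Round 4: r10 [can_publish -> restricted_mode]. New: restricted_mode.
Round 5: r3 [restricted_mode & admin_console -> token_valid]. New: token_valid.
Round 6: r5 [token_valid & ip_allowlisted -> break_glass]. New: break_glass.
Derived: admin_console (round 1), role_admin (round 1), sso_linked (round 2), break_glass (round 6). quota_ok never appears in any round.

quota_ok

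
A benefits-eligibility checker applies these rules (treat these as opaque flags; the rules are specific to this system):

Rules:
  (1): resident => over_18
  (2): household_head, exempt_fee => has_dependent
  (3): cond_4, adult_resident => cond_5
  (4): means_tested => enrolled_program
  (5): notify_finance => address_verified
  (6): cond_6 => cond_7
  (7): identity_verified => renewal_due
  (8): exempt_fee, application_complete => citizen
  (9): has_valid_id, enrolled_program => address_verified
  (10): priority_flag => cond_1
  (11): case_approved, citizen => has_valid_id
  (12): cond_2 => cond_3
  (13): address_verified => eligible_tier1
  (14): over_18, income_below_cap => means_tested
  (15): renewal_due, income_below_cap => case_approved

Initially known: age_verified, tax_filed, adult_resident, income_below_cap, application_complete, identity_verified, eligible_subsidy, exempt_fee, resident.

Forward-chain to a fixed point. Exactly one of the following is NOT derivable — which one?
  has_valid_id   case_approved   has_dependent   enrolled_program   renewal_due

has_dependent

Round 1: (1) [resident => over_18]; (7) [identity_verified => renewal_due]; (8) [exempt_fee, application_complete => citizen]. Adds over_18, renewal_due, citizen.
Round 2: (14) [over_18, income_below_cap => means_tested]; (15) [renewal_due, income_below_cap => case_approved]. Adds means_tested, case_approved.
Round 3: (4) [means_tested => enrolled_program]; (11) [case_approved, citizen => has_valid_id]. Adds enrolled_program, has_valid_id.
Round 4: (9) [has_valid_id, enrolled_program => address_verified]. Adds address_verified.
Round 5: (13) [address_verified => eligible_tier1]. Adds eligible_tier1.
Derived: has_valid_id (round 3), enrolled_program (round 3), case_approved (round 2), renewal_due (round 1). has_dependent never appears in any round.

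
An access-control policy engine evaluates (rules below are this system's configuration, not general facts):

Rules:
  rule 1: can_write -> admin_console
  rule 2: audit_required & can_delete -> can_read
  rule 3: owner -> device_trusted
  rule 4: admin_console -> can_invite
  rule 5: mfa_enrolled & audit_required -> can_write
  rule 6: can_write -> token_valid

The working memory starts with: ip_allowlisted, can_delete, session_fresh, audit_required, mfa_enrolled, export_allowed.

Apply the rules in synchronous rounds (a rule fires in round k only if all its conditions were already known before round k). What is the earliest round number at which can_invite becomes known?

3

Round 1: rule 2 [audit_required & can_delete -> can_read]; rule 5 [mfa_enrolled & audit_required -> can_write]. New: can_read, can_write.
Round 2: rule 1 [can_write -> admin_console]; rule 6 [can_write -> token_valid]. New: admin_console, token_valid.
Round 3: rule 4 [admin_console -> can_invite]. New: can_invite.
can_invite first appears in round 3.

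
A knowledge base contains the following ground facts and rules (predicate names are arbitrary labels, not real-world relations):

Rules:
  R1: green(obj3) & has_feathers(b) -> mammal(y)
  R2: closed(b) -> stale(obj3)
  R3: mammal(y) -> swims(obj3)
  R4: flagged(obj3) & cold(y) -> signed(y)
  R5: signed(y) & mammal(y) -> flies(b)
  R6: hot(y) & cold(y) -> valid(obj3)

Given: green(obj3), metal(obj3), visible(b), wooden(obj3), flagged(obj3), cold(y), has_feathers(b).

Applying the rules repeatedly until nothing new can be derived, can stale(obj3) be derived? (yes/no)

Round 1 — R1, R4, derive mammal(y), signed(y).
Round 2 — R3, R5, derive swims(obj3), flies(b).
Fixed point reached. stale(obj3) is concluded only by R2; R2 needs closed(b) (never derived).

no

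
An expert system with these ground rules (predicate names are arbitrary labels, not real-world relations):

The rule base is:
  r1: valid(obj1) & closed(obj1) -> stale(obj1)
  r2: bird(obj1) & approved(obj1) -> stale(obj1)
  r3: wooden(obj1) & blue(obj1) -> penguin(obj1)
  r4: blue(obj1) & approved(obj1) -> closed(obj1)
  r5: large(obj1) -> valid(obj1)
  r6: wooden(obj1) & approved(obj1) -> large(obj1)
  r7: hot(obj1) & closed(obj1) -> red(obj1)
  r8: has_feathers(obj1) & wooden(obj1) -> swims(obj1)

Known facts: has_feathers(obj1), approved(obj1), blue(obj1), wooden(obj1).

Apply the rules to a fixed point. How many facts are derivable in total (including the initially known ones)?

10

Round 1 — r3, r4, r6, r8, derive penguin(obj1), closed(obj1), large(obj1), swims(obj1).
Round 2 — r5, derive valid(obj1).
Round 3 — r1, derive stale(obj1).
Closure: {approved(obj1), blue(obj1), closed(obj1), has_feathers(obj1), large(obj1), penguin(obj1), stale(obj1), swims(obj1), valid(obj1), wooden(obj1)} — 10 facts.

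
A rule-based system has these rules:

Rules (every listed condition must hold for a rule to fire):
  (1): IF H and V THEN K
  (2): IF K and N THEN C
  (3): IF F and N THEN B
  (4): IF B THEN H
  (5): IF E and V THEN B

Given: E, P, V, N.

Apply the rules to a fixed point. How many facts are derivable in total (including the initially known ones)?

Round 1 fires (5), giving B.
Round 2 fires (4), giving H.
Round 3 fires (1), giving K.
Round 4 fires (2), giving C.
Closure: {B, C, E, H, K, N, P, V} — 8 facts.

8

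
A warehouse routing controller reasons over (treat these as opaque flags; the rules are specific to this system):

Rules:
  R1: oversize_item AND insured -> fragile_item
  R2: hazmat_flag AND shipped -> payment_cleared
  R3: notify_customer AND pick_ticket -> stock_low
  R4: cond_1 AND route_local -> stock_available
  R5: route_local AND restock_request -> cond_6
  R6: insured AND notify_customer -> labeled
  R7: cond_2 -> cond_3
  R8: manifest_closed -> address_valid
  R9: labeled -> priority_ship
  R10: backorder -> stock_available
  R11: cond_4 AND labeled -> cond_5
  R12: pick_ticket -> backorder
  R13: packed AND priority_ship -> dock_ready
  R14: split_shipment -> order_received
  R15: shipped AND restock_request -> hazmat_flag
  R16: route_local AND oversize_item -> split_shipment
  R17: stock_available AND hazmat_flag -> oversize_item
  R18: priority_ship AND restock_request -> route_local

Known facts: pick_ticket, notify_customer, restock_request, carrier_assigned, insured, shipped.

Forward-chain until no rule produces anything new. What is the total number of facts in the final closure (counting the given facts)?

19

Round 1 fires R3, R6, R12, R15, giving stock_low, labeled, backorder, hazmat_flag.
Round 2 fires R2, R9, R10, giving payment_cleared, priority_ship, stock_available.
Round 3 fires R17, R18, giving oversize_item, route_local.
Round 4 fires R1, R5, R16, giving fragile_item, cond_6, split_shipment.
Round 5 fires R14, giving order_received.
Closure: {backorder, carrier_assigned, cond_6, fragile_item, hazmat_flag, insured, labeled, notify_customer, order_received, oversize_item, payment_cleared, pick_ticket, priority_ship, restock_request, route_local, shipped, split_shipment, stock_available, stock_low} — 19 facts.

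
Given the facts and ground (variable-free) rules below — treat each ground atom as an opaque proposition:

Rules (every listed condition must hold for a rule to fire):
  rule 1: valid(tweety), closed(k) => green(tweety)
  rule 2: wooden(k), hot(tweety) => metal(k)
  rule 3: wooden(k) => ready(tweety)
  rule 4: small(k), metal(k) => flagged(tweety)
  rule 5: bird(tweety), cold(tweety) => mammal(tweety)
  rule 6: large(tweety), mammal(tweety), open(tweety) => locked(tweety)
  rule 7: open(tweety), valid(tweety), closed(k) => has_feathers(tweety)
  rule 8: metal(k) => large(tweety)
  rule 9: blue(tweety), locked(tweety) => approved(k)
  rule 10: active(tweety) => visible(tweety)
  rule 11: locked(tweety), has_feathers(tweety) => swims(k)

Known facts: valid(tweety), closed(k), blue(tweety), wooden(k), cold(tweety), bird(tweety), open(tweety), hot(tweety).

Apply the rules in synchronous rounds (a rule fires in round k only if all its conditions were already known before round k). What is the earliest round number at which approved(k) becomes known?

[1] rule 1 [valid(tweety), closed(k) => green(tweety)]; rule 2 [wooden(k), hot(tweety) => metal(k)]; rule 3 [wooden(k) => ready(tweety)]; rule 5 [bird(tweety), cold(tweety) => mammal(tweety)]; rule 7 [open(tweety), valid(tweety), closed(k) => has_feathers(tweety)]. ⇒ new: green(tweety), metal(k), ready(tweety), mammal(tweety), has_feathers(tweety).
[2] rule 8 [metal(k) => large(tweety)]. ⇒ new: large(tweety).
[3] rule 6 [large(tweety), mammal(tweety), open(tweety) => locked(tweety)]. ⇒ new: locked(tweety).
[4] rule 9 [blue(tweety), locked(tweety) => approved(k)]; rule 11 [locked(tweety), has_feathers(tweety) => swims(k)]. ⇒ new: approved(k), swims(k).
approved(k) first appears in round 4.

4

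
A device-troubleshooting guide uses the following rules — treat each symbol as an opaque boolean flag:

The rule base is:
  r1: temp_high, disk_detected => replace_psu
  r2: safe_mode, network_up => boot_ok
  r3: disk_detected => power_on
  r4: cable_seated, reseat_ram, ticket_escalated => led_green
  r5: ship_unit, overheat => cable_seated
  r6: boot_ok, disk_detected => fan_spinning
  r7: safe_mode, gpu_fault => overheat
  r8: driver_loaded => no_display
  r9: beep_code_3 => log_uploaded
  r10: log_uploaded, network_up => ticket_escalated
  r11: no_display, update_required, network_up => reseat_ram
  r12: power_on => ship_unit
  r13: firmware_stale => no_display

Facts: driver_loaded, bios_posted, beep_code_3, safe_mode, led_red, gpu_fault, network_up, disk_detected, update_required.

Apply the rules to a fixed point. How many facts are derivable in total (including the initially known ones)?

20

Round 1: r2 [safe_mode, network_up => boot_ok]; r3 [disk_detected => power_on]; r7 [safe_mode, gpu_fault => overheat]; r8 [driver_loaded => no_display]; r9 [beep_code_3 => log_uploaded]. Adds boot_ok, power_on, overheat, no_display, log_uploaded.
Round 2: r6 [boot_ok, disk_detected => fan_spinning]; r10 [log_uploaded, network_up => ticket_escalated]; r11 [no_display, update_required, network_up => reseat_ram]; r12 [power_on => ship_unit]. Adds fan_spinning, ticket_escalated, reseat_ram, ship_unit.
Round 3: r5 [ship_unit, overheat => cable_seated]. Adds cable_seated.
Round 4: r4 [cable_seated, reseat_ram, ticket_escalated => led_green]. Adds led_green.
Closure: {beep_code_3, bios_posted, boot_ok, cable_seated, disk_detected, driver_loaded, fan_spinning, gpu_fault, led_green, led_red, log_uploaded, network_up, no_display, overheat, power_on, reseat_ram, safe_mode, ship_unit, ticket_escalated, update_required} — 20 facts.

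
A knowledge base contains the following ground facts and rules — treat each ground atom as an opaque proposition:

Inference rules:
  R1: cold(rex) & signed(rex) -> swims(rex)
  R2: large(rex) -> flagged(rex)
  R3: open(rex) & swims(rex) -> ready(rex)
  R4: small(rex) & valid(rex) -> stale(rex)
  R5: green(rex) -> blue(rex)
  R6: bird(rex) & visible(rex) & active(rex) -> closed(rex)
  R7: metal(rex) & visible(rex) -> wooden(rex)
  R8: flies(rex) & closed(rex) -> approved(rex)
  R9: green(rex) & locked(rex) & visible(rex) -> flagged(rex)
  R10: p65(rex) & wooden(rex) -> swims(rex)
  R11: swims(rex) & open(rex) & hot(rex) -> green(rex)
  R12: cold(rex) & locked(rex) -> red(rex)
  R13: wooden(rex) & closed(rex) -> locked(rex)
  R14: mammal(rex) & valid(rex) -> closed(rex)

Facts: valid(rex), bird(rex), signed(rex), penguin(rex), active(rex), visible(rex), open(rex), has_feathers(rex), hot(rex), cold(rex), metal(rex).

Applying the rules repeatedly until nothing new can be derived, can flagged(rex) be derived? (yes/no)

Round 1: R1 [cold(rex) & signed(rex) -> swims(rex)]; R6 [bird(rex) & visible(rex) & active(rex) -> closed(rex)]; R7 [metal(rex) & visible(rex) -> wooden(rex)]. Adds swims(rex), closed(rex), wooden(rex).
Round 2: R3 [open(rex) & swims(rex) -> ready(rex)]; R11 [swims(rex) & open(rex) & hot(rex) -> green(rex)]; R13 [wooden(rex) & closed(rex) -> locked(rex)]. Adds ready(rex), green(rex), locked(rex).
Round 3: R5 [green(rex) -> blue(rex)]; R9 [green(rex) & locked(rex) & visible(rex) -> flagged(rex)]; R12 [cold(rex) & locked(rex) -> red(rex)]. Adds blue(rex), flagged(rex), red(rex).
flagged(rex) appears in round 3, so it is derivable.

yes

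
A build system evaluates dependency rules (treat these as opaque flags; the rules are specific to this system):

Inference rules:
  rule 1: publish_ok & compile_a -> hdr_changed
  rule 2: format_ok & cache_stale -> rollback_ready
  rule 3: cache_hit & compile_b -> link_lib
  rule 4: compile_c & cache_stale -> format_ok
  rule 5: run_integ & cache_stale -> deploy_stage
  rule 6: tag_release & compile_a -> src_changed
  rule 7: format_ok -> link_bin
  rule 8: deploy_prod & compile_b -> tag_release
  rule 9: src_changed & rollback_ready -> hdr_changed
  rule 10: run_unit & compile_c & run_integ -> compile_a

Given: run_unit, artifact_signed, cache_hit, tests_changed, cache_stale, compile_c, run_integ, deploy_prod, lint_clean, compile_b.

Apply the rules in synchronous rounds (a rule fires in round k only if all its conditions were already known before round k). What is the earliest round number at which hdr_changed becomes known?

3

[1] rule 3 [cache_hit & compile_b -> link_lib]; rule 4 [compile_c & cache_stale -> format_ok]; rule 5 [run_integ & cache_stale -> deploy_stage]; rule 8 [deploy_prod & compile_b -> tag_release]; rule 10 [run_unit & compile_c & run_integ -> compile_a]. ⇒ new: link_lib, format_ok, deploy_stage, tag_release, compile_a.
[2] rule 2 [format_ok & cache_stale -> rollback_ready]; rule 6 [tag_release & compile_a -> src_changed]; rule 7 [format_ok -> link_bin]. ⇒ new: rollback_ready, src_changed, link_bin.
[3] rule 9 [src_changed & rollback_ready -> hdr_changed]. ⇒ new: hdr_changed.
hdr_changed first appears in round 3.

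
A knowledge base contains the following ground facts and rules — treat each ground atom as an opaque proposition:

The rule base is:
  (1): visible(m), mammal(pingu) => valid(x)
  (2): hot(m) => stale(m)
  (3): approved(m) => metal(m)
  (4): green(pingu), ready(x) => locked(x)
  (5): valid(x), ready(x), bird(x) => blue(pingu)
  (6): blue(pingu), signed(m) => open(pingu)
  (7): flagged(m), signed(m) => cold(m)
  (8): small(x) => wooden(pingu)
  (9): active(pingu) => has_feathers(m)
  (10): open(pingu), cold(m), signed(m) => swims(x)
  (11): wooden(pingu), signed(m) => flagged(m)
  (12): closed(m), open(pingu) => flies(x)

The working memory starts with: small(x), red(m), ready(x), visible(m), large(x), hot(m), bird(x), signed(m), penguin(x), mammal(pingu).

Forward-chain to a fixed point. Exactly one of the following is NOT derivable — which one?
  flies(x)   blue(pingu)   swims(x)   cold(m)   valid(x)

flies(x)

[1] (1) [visible(m), mammal(pingu) => valid(x)]; (2) [hot(m) => stale(m)]; (8) [small(x) => wooden(pingu)]. ⇒ new: valid(x), stale(m), wooden(pingu).
[2] (5) [valid(x), ready(x), bird(x) => blue(pingu)]; (11) [wooden(pingu), signed(m) => flagged(m)]. ⇒ new: blue(pingu), flagged(m).
[3] (6) [blue(pingu), signed(m) => open(pingu)]; (7) [flagged(m), signed(m) => cold(m)]. ⇒ new: open(pingu), cold(m).
[4] (10) [open(pingu), cold(m), signed(m) => swims(x)]. ⇒ new: swims(x).
Derived: valid(x) (round 1), swims(x) (round 4), cold(m) (round 3), blue(pingu) (round 2). flies(x) never appears in any round.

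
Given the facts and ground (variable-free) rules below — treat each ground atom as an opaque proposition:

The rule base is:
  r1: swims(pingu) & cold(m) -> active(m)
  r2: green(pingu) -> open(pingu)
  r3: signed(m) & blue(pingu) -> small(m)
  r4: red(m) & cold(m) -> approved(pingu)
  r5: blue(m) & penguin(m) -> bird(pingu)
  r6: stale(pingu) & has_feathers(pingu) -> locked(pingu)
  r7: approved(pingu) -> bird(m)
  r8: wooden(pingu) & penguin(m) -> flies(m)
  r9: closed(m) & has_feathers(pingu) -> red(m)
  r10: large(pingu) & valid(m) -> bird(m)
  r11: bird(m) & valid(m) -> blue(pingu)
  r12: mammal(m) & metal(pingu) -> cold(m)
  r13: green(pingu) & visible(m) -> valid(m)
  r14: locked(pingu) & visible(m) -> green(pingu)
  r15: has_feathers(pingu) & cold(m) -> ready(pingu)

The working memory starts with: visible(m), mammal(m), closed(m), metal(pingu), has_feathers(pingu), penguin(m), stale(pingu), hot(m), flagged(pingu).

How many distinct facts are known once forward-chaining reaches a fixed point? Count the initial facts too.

19

Round 1 fires r6, r9, r12, giving locked(pingu), red(m), cold(m).
Round 2 fires r4, r14, r15, giving approved(pingu), green(pingu), ready(pingu).
Round 3 fires r2, r7, r13, giving open(pingu), bird(m), valid(m).
Round 4 fires r11, giving blue(pingu).
Closure: {approved(pingu), bird(m), blue(pingu), closed(m), cold(m), flagged(pingu), green(pingu), has_feathers(pingu), hot(m), locked(pingu), mammal(m), metal(pingu), open(pingu), penguin(m), ready(pingu), red(m), stale(pingu), valid(m), visible(m)} — 19 facts.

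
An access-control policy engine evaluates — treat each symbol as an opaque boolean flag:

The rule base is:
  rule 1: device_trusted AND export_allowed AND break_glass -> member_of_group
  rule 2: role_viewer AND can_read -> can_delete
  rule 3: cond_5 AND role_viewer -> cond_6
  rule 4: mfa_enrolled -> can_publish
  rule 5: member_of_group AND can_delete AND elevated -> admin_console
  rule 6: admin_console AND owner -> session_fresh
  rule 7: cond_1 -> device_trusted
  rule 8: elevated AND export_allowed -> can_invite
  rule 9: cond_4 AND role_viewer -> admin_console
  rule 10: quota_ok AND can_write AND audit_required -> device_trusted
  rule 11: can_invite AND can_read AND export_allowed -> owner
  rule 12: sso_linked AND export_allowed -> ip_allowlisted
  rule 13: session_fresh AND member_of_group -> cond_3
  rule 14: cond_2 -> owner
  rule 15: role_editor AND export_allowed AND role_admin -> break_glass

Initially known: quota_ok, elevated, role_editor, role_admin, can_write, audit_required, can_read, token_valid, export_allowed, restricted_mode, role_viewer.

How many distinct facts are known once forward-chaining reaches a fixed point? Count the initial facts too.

Round 1 fires rule 2, rule 8, rule 10, rule 15, giving can_delete, can_invite, device_trusted, break_glass.
Round 2 fires rule 1, rule 11, giving member_of_group, owner.
Round 3 fires rule 5, giving admin_console.
Round 4 fires rule 6, giving session_fresh.
Round 5 fires rule 13, giving cond_3.
Closure: {admin_console, audit_required, break_glass, can_delete, can_invite, can_read, can_write, cond_3, device_trusted, elevated, export_allowed, member_of_group, owner, quota_ok, restricted_mode, role_admin, role_editor, role_viewer, session_fresh, token_valid} — 20 facts.

20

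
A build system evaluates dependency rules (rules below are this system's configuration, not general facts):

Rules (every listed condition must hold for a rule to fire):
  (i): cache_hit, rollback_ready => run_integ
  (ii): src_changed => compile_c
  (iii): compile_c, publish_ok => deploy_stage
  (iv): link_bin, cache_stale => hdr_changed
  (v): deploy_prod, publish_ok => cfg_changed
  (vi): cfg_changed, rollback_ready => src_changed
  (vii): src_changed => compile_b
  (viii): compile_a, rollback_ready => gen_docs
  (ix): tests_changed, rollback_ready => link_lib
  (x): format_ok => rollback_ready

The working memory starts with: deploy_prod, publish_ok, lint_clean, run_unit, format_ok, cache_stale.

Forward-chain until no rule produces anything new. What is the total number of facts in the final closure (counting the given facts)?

12

Round 1: (v) [deploy_prod, publish_ok => cfg_changed]; (x) [format_ok => rollback_ready]. Adds cfg_changed, rollback_ready.
Round 2: (vi) [cfg_changed, rollback_ready => src_changed]. Adds src_changed.
Round 3: (ii) [src_changed => compile_c]; (vii) [src_changed => compile_b]. Adds compile_c, compile_b.
Round 4: (iii) [compile_c, publish_ok => deploy_stage]. Adds deploy_stage.
Closure: {cache_stale, cfg_changed, compile_b, compile_c, deploy_prod, deploy_stage, format_ok, lint_clean, publish_ok, rollback_ready, run_unit, src_changed} — 12 facts.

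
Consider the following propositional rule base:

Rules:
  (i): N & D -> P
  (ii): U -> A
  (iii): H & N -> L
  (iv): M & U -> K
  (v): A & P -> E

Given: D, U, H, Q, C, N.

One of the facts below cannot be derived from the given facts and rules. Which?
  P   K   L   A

[1] (i) [N & D -> P]; (ii) [U -> A]; (iii) [H & N -> L]. ⇒ new: P, A, L.
[2] (v) [A & P -> E]. ⇒ new: E.
Derived: A (round 1), L (round 1), P (round 1). K never appears in any round.

K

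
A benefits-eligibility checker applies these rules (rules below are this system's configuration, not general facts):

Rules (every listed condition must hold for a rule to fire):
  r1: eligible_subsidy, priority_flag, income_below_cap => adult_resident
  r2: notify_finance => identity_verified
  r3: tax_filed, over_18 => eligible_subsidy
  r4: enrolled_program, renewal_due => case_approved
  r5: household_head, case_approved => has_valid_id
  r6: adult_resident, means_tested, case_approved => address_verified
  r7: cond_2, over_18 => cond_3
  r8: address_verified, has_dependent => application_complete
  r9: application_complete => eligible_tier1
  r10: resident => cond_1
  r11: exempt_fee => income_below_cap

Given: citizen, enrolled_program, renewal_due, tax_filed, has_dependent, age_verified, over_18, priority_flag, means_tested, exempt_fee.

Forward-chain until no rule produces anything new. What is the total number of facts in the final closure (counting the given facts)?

17

Round 1 — r3, r4, r11, derive eligible_subsidy, case_approved, income_below_cap.
Round 2 — r1, derive adult_resident.
Round 3 — r6, derive address_verified.
Round 4 — r8, derive application_complete.
Round 5 — r9, derive eligible_tier1.
Closure: {address_verified, adult_resident, age_verified, application_complete, case_approved, citizen, eligible_subsidy, eligible_tier1, enrolled_program, exempt_fee, has_dependent, income_below_cap, means_tested, over_18, priority_flag, renewal_due, tax_filed} — 17 facts.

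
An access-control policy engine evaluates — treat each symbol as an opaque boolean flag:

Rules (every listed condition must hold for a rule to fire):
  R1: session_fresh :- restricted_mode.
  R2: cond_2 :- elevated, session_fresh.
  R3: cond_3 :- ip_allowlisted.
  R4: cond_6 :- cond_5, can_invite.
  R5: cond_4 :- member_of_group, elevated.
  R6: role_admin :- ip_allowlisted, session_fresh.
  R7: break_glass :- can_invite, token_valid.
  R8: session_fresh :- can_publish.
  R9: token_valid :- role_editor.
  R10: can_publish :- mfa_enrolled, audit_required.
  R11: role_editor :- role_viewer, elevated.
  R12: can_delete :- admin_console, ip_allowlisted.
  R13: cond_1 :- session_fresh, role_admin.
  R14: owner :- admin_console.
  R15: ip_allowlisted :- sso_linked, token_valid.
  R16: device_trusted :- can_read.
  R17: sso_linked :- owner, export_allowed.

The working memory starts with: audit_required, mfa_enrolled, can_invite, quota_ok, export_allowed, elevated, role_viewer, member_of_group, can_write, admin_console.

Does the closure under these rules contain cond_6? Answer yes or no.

no

Round 1: R5 [cond_4 :- member_of_group, elevated.]; R10 [can_publish :- mfa_enrolled, audit_required.]; R11 [role_editor :- role_viewer, elevated.]; R14 [owner :- admin_console.]. New: cond_4, can_publish, role_editor, owner.
Round 2: R8 [session_fresh :- can_publish.]; R9 [token_valid :- role_editor.]; R17 [sso_linked :- owner, export_allowed.]. New: session_fresh, token_valid, sso_linked.
Round 3: R2 [cond_2 :- elevated, session_fresh.]; R7 [break_glass :- can_invite, token_valid.]; R15 [ip_allowlisted :- sso_linked, token_valid.]. New: cond_2, break_glass, ip_allowlisted.
Round 4: R3 [cond_3 :- ip_allowlisted.]; R6 [role_admin :- ip_allowlisted, session_fresh.]; R12 [can_delete :- admin_console, ip_allowlisted.]. New: cond_3, role_admin, can_delete.
Round 5: R13 [cond_1 :- session_fresh, role_admin.]. New: cond_1.
Fixed point reached. cond_6 is concluded only by R4; R4 needs cond_5 (never derived).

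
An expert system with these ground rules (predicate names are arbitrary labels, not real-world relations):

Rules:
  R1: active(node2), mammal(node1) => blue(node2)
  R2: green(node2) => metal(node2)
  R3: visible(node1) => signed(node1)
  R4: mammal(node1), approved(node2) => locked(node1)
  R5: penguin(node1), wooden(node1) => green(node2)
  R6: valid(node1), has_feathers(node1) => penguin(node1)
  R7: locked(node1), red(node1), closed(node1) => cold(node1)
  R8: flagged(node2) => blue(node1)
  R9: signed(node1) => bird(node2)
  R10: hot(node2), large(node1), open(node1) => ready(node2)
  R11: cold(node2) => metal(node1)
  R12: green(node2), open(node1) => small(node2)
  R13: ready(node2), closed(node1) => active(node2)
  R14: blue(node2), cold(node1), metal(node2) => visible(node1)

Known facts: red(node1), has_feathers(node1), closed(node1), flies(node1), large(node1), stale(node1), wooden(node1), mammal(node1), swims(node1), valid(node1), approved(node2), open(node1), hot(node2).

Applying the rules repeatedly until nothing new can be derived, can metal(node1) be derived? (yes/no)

Round 1 fires R4, R6, R10, giving locked(node1), penguin(node1), ready(node2).
Round 2 fires R5, R7, R13, giving green(node2), cold(node1), active(node2).
Round 3 fires R1, R2, R12, giving blue(node2), metal(node2), small(node2).
Round 4 fires R14, giving visible(node1).
Round 5 fires R3, giving signed(node1).
Round 6 fires R9, giving bird(node2).
Fixed point reached. metal(node1) is concluded only by R11; R11 needs cold(node2) (never derived).

no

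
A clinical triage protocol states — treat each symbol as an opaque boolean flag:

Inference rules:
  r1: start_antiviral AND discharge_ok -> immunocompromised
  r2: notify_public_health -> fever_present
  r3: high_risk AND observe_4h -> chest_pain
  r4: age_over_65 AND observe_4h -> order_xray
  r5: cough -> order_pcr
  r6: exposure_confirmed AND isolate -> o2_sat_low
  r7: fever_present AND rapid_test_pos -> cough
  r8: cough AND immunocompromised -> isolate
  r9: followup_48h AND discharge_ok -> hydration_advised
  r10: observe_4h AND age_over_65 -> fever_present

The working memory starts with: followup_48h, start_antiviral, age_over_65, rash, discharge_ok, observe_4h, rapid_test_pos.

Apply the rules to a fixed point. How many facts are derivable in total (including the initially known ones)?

14

[1] r1 [start_antiviral AND discharge_ok -> immunocompromised]; r4 [age_over_65 AND observe_4h -> order_xray]; r9 [followup_48h AND discharge_ok -> hydration_advised]; r10 [observe_4h AND age_over_65 -> fever_present]. ⇒ new: immunocompromised, order_xray, hydration_advised, fever_present.
[2] r7 [fever_present AND rapid_test_pos -> cough]. ⇒ new: cough.
[3] r5 [cough -> order_pcr]; r8 [cough AND immunocompromised -> isolate]. ⇒ new: order_pcr, isolate.
Closure: {age_over_65, cough, discharge_ok, fever_present, followup_48h, hydration_advised, immunocompromised, isolate, observe_4h, order_pcr, order_xray, rapid_test_pos, rash, start_antiviral} — 14 facts.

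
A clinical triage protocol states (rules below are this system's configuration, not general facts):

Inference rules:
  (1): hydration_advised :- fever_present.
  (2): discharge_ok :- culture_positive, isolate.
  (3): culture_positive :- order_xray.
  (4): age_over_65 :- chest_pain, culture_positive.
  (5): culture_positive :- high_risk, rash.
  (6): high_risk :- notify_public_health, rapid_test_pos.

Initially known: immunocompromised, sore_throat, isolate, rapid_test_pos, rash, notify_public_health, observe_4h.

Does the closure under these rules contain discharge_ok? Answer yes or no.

yes

Round 1: (6) [high_risk :- notify_public_health, rapid_test_pos.]. Adds high_risk.
Round 2: (5) [culture_positive :- high_risk, rash.]. Adds culture_positive.
Round 3: (2) [discharge_ok :- culture_positive, isolate.]. Adds discharge_ok.
discharge_ok appears in round 3, so it is derivable.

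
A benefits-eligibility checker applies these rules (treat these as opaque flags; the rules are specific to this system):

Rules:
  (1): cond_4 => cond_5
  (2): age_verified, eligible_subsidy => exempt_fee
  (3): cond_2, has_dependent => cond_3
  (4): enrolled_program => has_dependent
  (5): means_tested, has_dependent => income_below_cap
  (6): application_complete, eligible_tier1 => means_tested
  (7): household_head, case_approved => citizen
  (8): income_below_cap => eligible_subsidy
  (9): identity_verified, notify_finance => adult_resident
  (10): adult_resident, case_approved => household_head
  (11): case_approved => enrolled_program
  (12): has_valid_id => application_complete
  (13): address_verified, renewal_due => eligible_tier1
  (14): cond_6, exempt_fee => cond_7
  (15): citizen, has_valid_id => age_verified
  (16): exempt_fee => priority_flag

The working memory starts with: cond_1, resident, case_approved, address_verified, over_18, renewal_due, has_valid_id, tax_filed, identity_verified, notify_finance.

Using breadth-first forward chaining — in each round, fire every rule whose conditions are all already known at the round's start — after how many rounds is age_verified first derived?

Round 1 — (9), (11), (12), (13), derive adult_resident, enrolled_program, application_complete, eligible_tier1.
Round 2 — (4), (6), (10), derive has_dependent, means_tested, household_head.
Round 3 — (5), (7), derive income_below_cap, citizen.
Round 4 — (8), (15), derive eligible_subsidy, age_verified.
age_verified first appears in round 4.

4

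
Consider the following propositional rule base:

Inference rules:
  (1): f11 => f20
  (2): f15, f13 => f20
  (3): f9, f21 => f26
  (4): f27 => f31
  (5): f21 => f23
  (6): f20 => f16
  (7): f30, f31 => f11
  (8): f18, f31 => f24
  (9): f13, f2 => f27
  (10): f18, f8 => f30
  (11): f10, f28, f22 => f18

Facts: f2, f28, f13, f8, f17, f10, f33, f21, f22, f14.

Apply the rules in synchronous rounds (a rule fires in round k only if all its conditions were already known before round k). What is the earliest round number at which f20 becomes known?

4

[1] (5) [f21 => f23]; (9) [f13, f2 => f27]; (11) [f10, f28, f22 => f18]. ⇒ new: f23, f27, f18.
[2] (4) [f27 => f31]; (10) [f18, f8 => f30]. ⇒ new: f31, f30.
[3] (7) [f30, f31 => f11]; (8) [f18, f31 => f24]. ⇒ new: f11, f24.
[4] (1) [f11 => f20]. ⇒ new: f20.
f20 first appears in round 4.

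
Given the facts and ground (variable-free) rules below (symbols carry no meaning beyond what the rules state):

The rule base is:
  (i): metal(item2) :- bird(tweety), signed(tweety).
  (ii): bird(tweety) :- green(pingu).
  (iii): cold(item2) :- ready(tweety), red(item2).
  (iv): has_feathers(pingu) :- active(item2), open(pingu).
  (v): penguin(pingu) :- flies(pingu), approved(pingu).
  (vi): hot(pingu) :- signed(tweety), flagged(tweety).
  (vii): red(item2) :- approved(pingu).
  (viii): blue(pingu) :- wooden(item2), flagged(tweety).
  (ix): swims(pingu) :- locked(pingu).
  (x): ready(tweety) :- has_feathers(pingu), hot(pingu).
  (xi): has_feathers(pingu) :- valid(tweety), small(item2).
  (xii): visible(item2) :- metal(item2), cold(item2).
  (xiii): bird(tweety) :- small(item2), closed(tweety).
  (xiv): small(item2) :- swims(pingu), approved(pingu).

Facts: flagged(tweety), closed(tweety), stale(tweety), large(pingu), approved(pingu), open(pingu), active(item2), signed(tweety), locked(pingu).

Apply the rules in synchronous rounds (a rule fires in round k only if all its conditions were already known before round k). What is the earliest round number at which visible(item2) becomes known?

[1] (iv) [has_feathers(pingu) :- active(item2), open(pingu).]; (vi) [hot(pingu) :- signed(tweety), flagged(tweety).]; (vii) [red(item2) :- approved(pingu).]; (ix) [swims(pingu) :- locked(pingu).]. ⇒ new: has_feathers(pingu), hot(pingu), red(item2), swims(pingu).
[2] (x) [ready(tweety) :- has_feathers(pingu), hot(pingu).]; (xiv) [small(item2) :- swims(pingu), approved(pingu).]. ⇒ new: ready(tweety), small(item2).
[3] (iii) [cold(item2) :- ready(tweety), red(item2).]; (xiii) [bird(tweety) :- small(item2), closed(tweety).]. ⇒ new: cold(item2), bird(tweety).
[4] (i) [metal(item2) :- bird(tweety), signed(tweety).]. ⇒ new: metal(item2).
[5] (xii) [visible(item2) :- metal(item2), cold(item2).]. ⇒ new: visible(item2).
visible(item2) first appears in round 5.

5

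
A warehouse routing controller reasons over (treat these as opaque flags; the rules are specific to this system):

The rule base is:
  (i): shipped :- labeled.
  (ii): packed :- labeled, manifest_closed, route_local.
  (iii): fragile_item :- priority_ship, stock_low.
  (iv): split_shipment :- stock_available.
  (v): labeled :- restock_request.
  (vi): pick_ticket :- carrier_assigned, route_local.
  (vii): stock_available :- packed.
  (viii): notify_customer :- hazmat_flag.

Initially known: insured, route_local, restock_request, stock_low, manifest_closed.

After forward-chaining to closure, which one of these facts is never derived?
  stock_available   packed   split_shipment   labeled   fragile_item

Round 1: (v) [labeled :- restock_request.]. New: labeled.
Round 2: (i) [shipped :- labeled.]; (ii) [packed :- labeled, manifest_closed, route_local.]. New: shipped, packed.
Round 3: (vii) [stock_available :- packed.]. New: stock_available.
Round 4: (iv) [split_shipment :- stock_available.]. New: split_shipment.
Derived: labeled (round 1), packed (round 2), stock_available (round 3), split_shipment (round 4). fragile_item never appears in any round.

fragile_item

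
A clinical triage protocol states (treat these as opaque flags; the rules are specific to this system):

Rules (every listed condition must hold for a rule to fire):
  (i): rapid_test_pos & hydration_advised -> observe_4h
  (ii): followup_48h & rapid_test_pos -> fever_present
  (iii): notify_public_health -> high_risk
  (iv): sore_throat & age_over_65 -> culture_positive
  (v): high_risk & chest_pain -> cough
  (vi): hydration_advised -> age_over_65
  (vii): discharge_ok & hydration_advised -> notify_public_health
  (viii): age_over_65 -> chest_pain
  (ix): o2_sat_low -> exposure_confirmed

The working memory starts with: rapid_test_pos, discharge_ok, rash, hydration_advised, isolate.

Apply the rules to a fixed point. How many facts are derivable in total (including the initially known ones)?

Round 1: (i) [rapid_test_pos & hydration_advised -> observe_4h]; (vi) [hydration_advised -> age_over_65]; (vii) [discharge_ok & hydration_advised -> notify_public_health]. New: observe_4h, age_over_65, notify_public_health.
Round 2: (iii) [notify_public_health -> high_risk]; (viii) [age_over_65 -> chest_pain]. New: high_risk, chest_pain.
Round 3: (v) [high_risk & chest_pain -> cough]. New: cough.
Closure: {age_over_65, chest_pain, cough, discharge_ok, high_risk, hydration_advised, isolate, notify_public_health, observe_4h, rapid_test_pos, rash} — 11 facts.

11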